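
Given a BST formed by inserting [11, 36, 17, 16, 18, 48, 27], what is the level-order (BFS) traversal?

Tree insertion order: [11, 36, 17, 16, 18, 48, 27]
Tree (level-order array): [11, None, 36, 17, 48, 16, 18, None, None, None, None, None, 27]
BFS from the root, enqueuing left then right child of each popped node:
  queue [11] -> pop 11, enqueue [36], visited so far: [11]
  queue [36] -> pop 36, enqueue [17, 48], visited so far: [11, 36]
  queue [17, 48] -> pop 17, enqueue [16, 18], visited so far: [11, 36, 17]
  queue [48, 16, 18] -> pop 48, enqueue [none], visited so far: [11, 36, 17, 48]
  queue [16, 18] -> pop 16, enqueue [none], visited so far: [11, 36, 17, 48, 16]
  queue [18] -> pop 18, enqueue [27], visited so far: [11, 36, 17, 48, 16, 18]
  queue [27] -> pop 27, enqueue [none], visited so far: [11, 36, 17, 48, 16, 18, 27]
Result: [11, 36, 17, 48, 16, 18, 27]


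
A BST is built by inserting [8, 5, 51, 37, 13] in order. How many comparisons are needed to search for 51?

Search path for 51: 8 -> 51
Found: True
Comparisons: 2


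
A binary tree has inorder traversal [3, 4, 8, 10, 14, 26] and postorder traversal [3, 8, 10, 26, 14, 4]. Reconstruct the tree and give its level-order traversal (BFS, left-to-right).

Inorder:   [3, 4, 8, 10, 14, 26]
Postorder: [3, 8, 10, 26, 14, 4]
Algorithm: postorder visits root last, so walk postorder right-to-left;
each value is the root of the current inorder slice — split it at that
value, recurse on the right subtree first, then the left.
Recursive splits:
  root=4; inorder splits into left=[3], right=[8, 10, 14, 26]
  root=14; inorder splits into left=[8, 10], right=[26]
  root=26; inorder splits into left=[], right=[]
  root=10; inorder splits into left=[8], right=[]
  root=8; inorder splits into left=[], right=[]
  root=3; inorder splits into left=[], right=[]
Reconstructed level-order: [4, 3, 14, 10, 26, 8]


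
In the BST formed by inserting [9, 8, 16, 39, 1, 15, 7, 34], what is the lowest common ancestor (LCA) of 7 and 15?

Tree insertion order: [9, 8, 16, 39, 1, 15, 7, 34]
Tree (level-order array): [9, 8, 16, 1, None, 15, 39, None, 7, None, None, 34]
In a BST, the LCA of p=7, q=15 is the first node v on the
root-to-leaf path with p <= v <= q (go left if both < v, right if both > v).
Walk from root:
  at 9: 7 <= 9 <= 15, this is the LCA
LCA = 9


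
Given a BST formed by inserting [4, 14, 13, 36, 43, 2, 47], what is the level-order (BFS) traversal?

Tree insertion order: [4, 14, 13, 36, 43, 2, 47]
Tree (level-order array): [4, 2, 14, None, None, 13, 36, None, None, None, 43, None, 47]
BFS from the root, enqueuing left then right child of each popped node:
  queue [4] -> pop 4, enqueue [2, 14], visited so far: [4]
  queue [2, 14] -> pop 2, enqueue [none], visited so far: [4, 2]
  queue [14] -> pop 14, enqueue [13, 36], visited so far: [4, 2, 14]
  queue [13, 36] -> pop 13, enqueue [none], visited so far: [4, 2, 14, 13]
  queue [36] -> pop 36, enqueue [43], visited so far: [4, 2, 14, 13, 36]
  queue [43] -> pop 43, enqueue [47], visited so far: [4, 2, 14, 13, 36, 43]
  queue [47] -> pop 47, enqueue [none], visited so far: [4, 2, 14, 13, 36, 43, 47]
Result: [4, 2, 14, 13, 36, 43, 47]


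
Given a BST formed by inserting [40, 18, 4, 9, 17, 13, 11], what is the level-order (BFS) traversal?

Tree insertion order: [40, 18, 4, 9, 17, 13, 11]
Tree (level-order array): [40, 18, None, 4, None, None, 9, None, 17, 13, None, 11]
BFS from the root, enqueuing left then right child of each popped node:
  queue [40] -> pop 40, enqueue [18], visited so far: [40]
  queue [18] -> pop 18, enqueue [4], visited so far: [40, 18]
  queue [4] -> pop 4, enqueue [9], visited so far: [40, 18, 4]
  queue [9] -> pop 9, enqueue [17], visited so far: [40, 18, 4, 9]
  queue [17] -> pop 17, enqueue [13], visited so far: [40, 18, 4, 9, 17]
  queue [13] -> pop 13, enqueue [11], visited so far: [40, 18, 4, 9, 17, 13]
  queue [11] -> pop 11, enqueue [none], visited so far: [40, 18, 4, 9, 17, 13, 11]
Result: [40, 18, 4, 9, 17, 13, 11]


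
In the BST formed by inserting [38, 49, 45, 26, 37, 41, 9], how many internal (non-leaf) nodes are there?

Tree built from: [38, 49, 45, 26, 37, 41, 9]
Tree (level-order array): [38, 26, 49, 9, 37, 45, None, None, None, None, None, 41]
Rule: An internal node has at least one child.
Per-node child counts:
  node 38: 2 child(ren)
  node 26: 2 child(ren)
  node 9: 0 child(ren)
  node 37: 0 child(ren)
  node 49: 1 child(ren)
  node 45: 1 child(ren)
  node 41: 0 child(ren)
Matching nodes: [38, 26, 49, 45]
Count of internal (non-leaf) nodes: 4


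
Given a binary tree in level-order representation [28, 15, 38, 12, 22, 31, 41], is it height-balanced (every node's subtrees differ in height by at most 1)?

Tree (level-order array): [28, 15, 38, 12, 22, 31, 41]
Definition: a tree is height-balanced if, at every node, |h(left) - h(right)| <= 1 (empty subtree has height -1).
Bottom-up per-node check:
  node 12: h_left=-1, h_right=-1, diff=0 [OK], height=0
  node 22: h_left=-1, h_right=-1, diff=0 [OK], height=0
  node 15: h_left=0, h_right=0, diff=0 [OK], height=1
  node 31: h_left=-1, h_right=-1, diff=0 [OK], height=0
  node 41: h_left=-1, h_right=-1, diff=0 [OK], height=0
  node 38: h_left=0, h_right=0, diff=0 [OK], height=1
  node 28: h_left=1, h_right=1, diff=0 [OK], height=2
All nodes satisfy the balance condition.
Result: Balanced


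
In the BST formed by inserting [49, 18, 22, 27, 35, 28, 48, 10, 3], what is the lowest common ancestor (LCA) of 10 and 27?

Tree insertion order: [49, 18, 22, 27, 35, 28, 48, 10, 3]
Tree (level-order array): [49, 18, None, 10, 22, 3, None, None, 27, None, None, None, 35, 28, 48]
In a BST, the LCA of p=10, q=27 is the first node v on the
root-to-leaf path with p <= v <= q (go left if both < v, right if both > v).
Walk from root:
  at 49: both 10 and 27 < 49, go left
  at 18: 10 <= 18 <= 27, this is the LCA
LCA = 18


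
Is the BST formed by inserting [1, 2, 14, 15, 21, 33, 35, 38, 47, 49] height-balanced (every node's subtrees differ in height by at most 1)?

Tree (level-order array): [1, None, 2, None, 14, None, 15, None, 21, None, 33, None, 35, None, 38, None, 47, None, 49]
Definition: a tree is height-balanced if, at every node, |h(left) - h(right)| <= 1 (empty subtree has height -1).
Bottom-up per-node check:
  node 49: h_left=-1, h_right=-1, diff=0 [OK], height=0
  node 47: h_left=-1, h_right=0, diff=1 [OK], height=1
  node 38: h_left=-1, h_right=1, diff=2 [FAIL (|-1-1|=2 > 1)], height=2
  node 35: h_left=-1, h_right=2, diff=3 [FAIL (|-1-2|=3 > 1)], height=3
  node 33: h_left=-1, h_right=3, diff=4 [FAIL (|-1-3|=4 > 1)], height=4
  node 21: h_left=-1, h_right=4, diff=5 [FAIL (|-1-4|=5 > 1)], height=5
  node 15: h_left=-1, h_right=5, diff=6 [FAIL (|-1-5|=6 > 1)], height=6
  node 14: h_left=-1, h_right=6, diff=7 [FAIL (|-1-6|=7 > 1)], height=7
  node 2: h_left=-1, h_right=7, diff=8 [FAIL (|-1-7|=8 > 1)], height=8
  node 1: h_left=-1, h_right=8, diff=9 [FAIL (|-1-8|=9 > 1)], height=9
Node 38 violates the condition: |-1 - 1| = 2 > 1.
Result: Not balanced


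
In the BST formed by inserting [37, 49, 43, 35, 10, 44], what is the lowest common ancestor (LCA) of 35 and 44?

Tree insertion order: [37, 49, 43, 35, 10, 44]
Tree (level-order array): [37, 35, 49, 10, None, 43, None, None, None, None, 44]
In a BST, the LCA of p=35, q=44 is the first node v on the
root-to-leaf path with p <= v <= q (go left if both < v, right if both > v).
Walk from root:
  at 37: 35 <= 37 <= 44, this is the LCA
LCA = 37


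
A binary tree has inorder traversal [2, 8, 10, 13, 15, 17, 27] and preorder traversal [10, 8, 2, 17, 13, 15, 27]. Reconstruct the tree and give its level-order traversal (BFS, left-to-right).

Inorder:  [2, 8, 10, 13, 15, 17, 27]
Preorder: [10, 8, 2, 17, 13, 15, 27]
Algorithm: preorder visits root first, so consume preorder in order;
for each root, split the current inorder slice at that value into
left-subtree inorder and right-subtree inorder, then recurse.
Recursive splits:
  root=10; inorder splits into left=[2, 8], right=[13, 15, 17, 27]
  root=8; inorder splits into left=[2], right=[]
  root=2; inorder splits into left=[], right=[]
  root=17; inorder splits into left=[13, 15], right=[27]
  root=13; inorder splits into left=[], right=[15]
  root=15; inorder splits into left=[], right=[]
  root=27; inorder splits into left=[], right=[]
Reconstructed level-order: [10, 8, 17, 2, 13, 27, 15]


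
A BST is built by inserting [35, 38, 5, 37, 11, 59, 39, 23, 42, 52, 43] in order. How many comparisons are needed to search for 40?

Search path for 40: 35 -> 38 -> 59 -> 39 -> 42
Found: False
Comparisons: 5


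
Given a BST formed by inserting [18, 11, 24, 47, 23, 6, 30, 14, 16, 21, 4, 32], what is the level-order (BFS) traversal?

Tree insertion order: [18, 11, 24, 47, 23, 6, 30, 14, 16, 21, 4, 32]
Tree (level-order array): [18, 11, 24, 6, 14, 23, 47, 4, None, None, 16, 21, None, 30, None, None, None, None, None, None, None, None, 32]
BFS from the root, enqueuing left then right child of each popped node:
  queue [18] -> pop 18, enqueue [11, 24], visited so far: [18]
  queue [11, 24] -> pop 11, enqueue [6, 14], visited so far: [18, 11]
  queue [24, 6, 14] -> pop 24, enqueue [23, 47], visited so far: [18, 11, 24]
  queue [6, 14, 23, 47] -> pop 6, enqueue [4], visited so far: [18, 11, 24, 6]
  queue [14, 23, 47, 4] -> pop 14, enqueue [16], visited so far: [18, 11, 24, 6, 14]
  queue [23, 47, 4, 16] -> pop 23, enqueue [21], visited so far: [18, 11, 24, 6, 14, 23]
  queue [47, 4, 16, 21] -> pop 47, enqueue [30], visited so far: [18, 11, 24, 6, 14, 23, 47]
  queue [4, 16, 21, 30] -> pop 4, enqueue [none], visited so far: [18, 11, 24, 6, 14, 23, 47, 4]
  queue [16, 21, 30] -> pop 16, enqueue [none], visited so far: [18, 11, 24, 6, 14, 23, 47, 4, 16]
  queue [21, 30] -> pop 21, enqueue [none], visited so far: [18, 11, 24, 6, 14, 23, 47, 4, 16, 21]
  queue [30] -> pop 30, enqueue [32], visited so far: [18, 11, 24, 6, 14, 23, 47, 4, 16, 21, 30]
  queue [32] -> pop 32, enqueue [none], visited so far: [18, 11, 24, 6, 14, 23, 47, 4, 16, 21, 30, 32]
Result: [18, 11, 24, 6, 14, 23, 47, 4, 16, 21, 30, 32]


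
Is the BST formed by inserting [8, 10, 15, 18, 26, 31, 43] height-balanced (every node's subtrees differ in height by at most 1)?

Tree (level-order array): [8, None, 10, None, 15, None, 18, None, 26, None, 31, None, 43]
Definition: a tree is height-balanced if, at every node, |h(left) - h(right)| <= 1 (empty subtree has height -1).
Bottom-up per-node check:
  node 43: h_left=-1, h_right=-1, diff=0 [OK], height=0
  node 31: h_left=-1, h_right=0, diff=1 [OK], height=1
  node 26: h_left=-1, h_right=1, diff=2 [FAIL (|-1-1|=2 > 1)], height=2
  node 18: h_left=-1, h_right=2, diff=3 [FAIL (|-1-2|=3 > 1)], height=3
  node 15: h_left=-1, h_right=3, diff=4 [FAIL (|-1-3|=4 > 1)], height=4
  node 10: h_left=-1, h_right=4, diff=5 [FAIL (|-1-4|=5 > 1)], height=5
  node 8: h_left=-1, h_right=5, diff=6 [FAIL (|-1-5|=6 > 1)], height=6
Node 26 violates the condition: |-1 - 1| = 2 > 1.
Result: Not balanced


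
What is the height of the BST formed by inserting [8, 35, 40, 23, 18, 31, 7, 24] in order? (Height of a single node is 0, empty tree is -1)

Insertion order: [8, 35, 40, 23, 18, 31, 7, 24]
Tree (level-order array): [8, 7, 35, None, None, 23, 40, 18, 31, None, None, None, None, 24]
Compute height bottom-up (empty subtree = -1):
  height(7) = 1 + max(-1, -1) = 0
  height(18) = 1 + max(-1, -1) = 0
  height(24) = 1 + max(-1, -1) = 0
  height(31) = 1 + max(0, -1) = 1
  height(23) = 1 + max(0, 1) = 2
  height(40) = 1 + max(-1, -1) = 0
  height(35) = 1 + max(2, 0) = 3
  height(8) = 1 + max(0, 3) = 4
Height = 4


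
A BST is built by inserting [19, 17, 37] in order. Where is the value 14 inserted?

Starting tree (level order): [19, 17, 37]
Insertion path: 19 -> 17
Result: insert 14 as left child of 17
Final tree (level order): [19, 17, 37, 14]


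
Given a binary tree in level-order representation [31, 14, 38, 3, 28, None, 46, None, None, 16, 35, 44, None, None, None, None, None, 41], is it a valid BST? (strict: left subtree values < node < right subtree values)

Level-order array: [31, 14, 38, 3, 28, None, 46, None, None, 16, 35, 44, None, None, None, None, None, 41]
Validate using subtree bounds (lo, hi): at each node, require lo < value < hi,
then recurse left with hi=value and right with lo=value.
Preorder trace (stopping at first violation):
  at node 31 with bounds (-inf, +inf): OK
  at node 14 with bounds (-inf, 31): OK
  at node 3 with bounds (-inf, 14): OK
  at node 28 with bounds (14, 31): OK
  at node 16 with bounds (14, 28): OK
  at node 35 with bounds (28, 31): VIOLATION
Node 35 violates its bound: not (28 < 35 < 31).
Result: Not a valid BST


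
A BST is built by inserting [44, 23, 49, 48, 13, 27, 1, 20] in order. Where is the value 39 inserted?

Starting tree (level order): [44, 23, 49, 13, 27, 48, None, 1, 20]
Insertion path: 44 -> 23 -> 27
Result: insert 39 as right child of 27
Final tree (level order): [44, 23, 49, 13, 27, 48, None, 1, 20, None, 39]


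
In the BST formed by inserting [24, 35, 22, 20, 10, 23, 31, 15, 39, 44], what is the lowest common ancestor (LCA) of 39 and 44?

Tree insertion order: [24, 35, 22, 20, 10, 23, 31, 15, 39, 44]
Tree (level-order array): [24, 22, 35, 20, 23, 31, 39, 10, None, None, None, None, None, None, 44, None, 15]
In a BST, the LCA of p=39, q=44 is the first node v on the
root-to-leaf path with p <= v <= q (go left if both < v, right if both > v).
Walk from root:
  at 24: both 39 and 44 > 24, go right
  at 35: both 39 and 44 > 35, go right
  at 39: 39 <= 39 <= 44, this is the LCA
LCA = 39


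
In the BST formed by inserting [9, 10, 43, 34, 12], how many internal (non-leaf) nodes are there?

Tree built from: [9, 10, 43, 34, 12]
Tree (level-order array): [9, None, 10, None, 43, 34, None, 12]
Rule: An internal node has at least one child.
Per-node child counts:
  node 9: 1 child(ren)
  node 10: 1 child(ren)
  node 43: 1 child(ren)
  node 34: 1 child(ren)
  node 12: 0 child(ren)
Matching nodes: [9, 10, 43, 34]
Count of internal (non-leaf) nodes: 4


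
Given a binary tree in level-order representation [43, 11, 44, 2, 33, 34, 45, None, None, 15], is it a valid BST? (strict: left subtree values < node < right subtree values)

Level-order array: [43, 11, 44, 2, 33, 34, 45, None, None, 15]
Validate using subtree bounds (lo, hi): at each node, require lo < value < hi,
then recurse left with hi=value and right with lo=value.
Preorder trace (stopping at first violation):
  at node 43 with bounds (-inf, +inf): OK
  at node 11 with bounds (-inf, 43): OK
  at node 2 with bounds (-inf, 11): OK
  at node 33 with bounds (11, 43): OK
  at node 15 with bounds (11, 33): OK
  at node 44 with bounds (43, +inf): OK
  at node 34 with bounds (43, 44): VIOLATION
Node 34 violates its bound: not (43 < 34 < 44).
Result: Not a valid BST


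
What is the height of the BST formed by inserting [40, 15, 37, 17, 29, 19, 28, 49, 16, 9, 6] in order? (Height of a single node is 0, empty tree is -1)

Insertion order: [40, 15, 37, 17, 29, 19, 28, 49, 16, 9, 6]
Tree (level-order array): [40, 15, 49, 9, 37, None, None, 6, None, 17, None, None, None, 16, 29, None, None, 19, None, None, 28]
Compute height bottom-up (empty subtree = -1):
  height(6) = 1 + max(-1, -1) = 0
  height(9) = 1 + max(0, -1) = 1
  height(16) = 1 + max(-1, -1) = 0
  height(28) = 1 + max(-1, -1) = 0
  height(19) = 1 + max(-1, 0) = 1
  height(29) = 1 + max(1, -1) = 2
  height(17) = 1 + max(0, 2) = 3
  height(37) = 1 + max(3, -1) = 4
  height(15) = 1 + max(1, 4) = 5
  height(49) = 1 + max(-1, -1) = 0
  height(40) = 1 + max(5, 0) = 6
Height = 6


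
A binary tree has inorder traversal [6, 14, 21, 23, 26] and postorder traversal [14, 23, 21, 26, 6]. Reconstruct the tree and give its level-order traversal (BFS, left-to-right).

Inorder:   [6, 14, 21, 23, 26]
Postorder: [14, 23, 21, 26, 6]
Algorithm: postorder visits root last, so walk postorder right-to-left;
each value is the root of the current inorder slice — split it at that
value, recurse on the right subtree first, then the left.
Recursive splits:
  root=6; inorder splits into left=[], right=[14, 21, 23, 26]
  root=26; inorder splits into left=[14, 21, 23], right=[]
  root=21; inorder splits into left=[14], right=[23]
  root=23; inorder splits into left=[], right=[]
  root=14; inorder splits into left=[], right=[]
Reconstructed level-order: [6, 26, 21, 14, 23]


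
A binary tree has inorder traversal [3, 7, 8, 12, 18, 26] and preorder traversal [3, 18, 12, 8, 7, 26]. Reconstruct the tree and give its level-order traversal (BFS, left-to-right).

Inorder:  [3, 7, 8, 12, 18, 26]
Preorder: [3, 18, 12, 8, 7, 26]
Algorithm: preorder visits root first, so consume preorder in order;
for each root, split the current inorder slice at that value into
left-subtree inorder and right-subtree inorder, then recurse.
Recursive splits:
  root=3; inorder splits into left=[], right=[7, 8, 12, 18, 26]
  root=18; inorder splits into left=[7, 8, 12], right=[26]
  root=12; inorder splits into left=[7, 8], right=[]
  root=8; inorder splits into left=[7], right=[]
  root=7; inorder splits into left=[], right=[]
  root=26; inorder splits into left=[], right=[]
Reconstructed level-order: [3, 18, 12, 26, 8, 7]


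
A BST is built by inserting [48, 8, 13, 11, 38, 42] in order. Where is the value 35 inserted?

Starting tree (level order): [48, 8, None, None, 13, 11, 38, None, None, None, 42]
Insertion path: 48 -> 8 -> 13 -> 38
Result: insert 35 as left child of 38
Final tree (level order): [48, 8, None, None, 13, 11, 38, None, None, 35, 42]


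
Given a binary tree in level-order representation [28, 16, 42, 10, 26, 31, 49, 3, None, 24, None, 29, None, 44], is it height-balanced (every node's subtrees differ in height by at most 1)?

Tree (level-order array): [28, 16, 42, 10, 26, 31, 49, 3, None, 24, None, 29, None, 44]
Definition: a tree is height-balanced if, at every node, |h(left) - h(right)| <= 1 (empty subtree has height -1).
Bottom-up per-node check:
  node 3: h_left=-1, h_right=-1, diff=0 [OK], height=0
  node 10: h_left=0, h_right=-1, diff=1 [OK], height=1
  node 24: h_left=-1, h_right=-1, diff=0 [OK], height=0
  node 26: h_left=0, h_right=-1, diff=1 [OK], height=1
  node 16: h_left=1, h_right=1, diff=0 [OK], height=2
  node 29: h_left=-1, h_right=-1, diff=0 [OK], height=0
  node 31: h_left=0, h_right=-1, diff=1 [OK], height=1
  node 44: h_left=-1, h_right=-1, diff=0 [OK], height=0
  node 49: h_left=0, h_right=-1, diff=1 [OK], height=1
  node 42: h_left=1, h_right=1, diff=0 [OK], height=2
  node 28: h_left=2, h_right=2, diff=0 [OK], height=3
All nodes satisfy the balance condition.
Result: Balanced


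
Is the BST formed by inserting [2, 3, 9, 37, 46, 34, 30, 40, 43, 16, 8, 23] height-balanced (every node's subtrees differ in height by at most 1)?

Tree (level-order array): [2, None, 3, None, 9, 8, 37, None, None, 34, 46, 30, None, 40, None, 16, None, None, 43, None, 23]
Definition: a tree is height-balanced if, at every node, |h(left) - h(right)| <= 1 (empty subtree has height -1).
Bottom-up per-node check:
  node 8: h_left=-1, h_right=-1, diff=0 [OK], height=0
  node 23: h_left=-1, h_right=-1, diff=0 [OK], height=0
  node 16: h_left=-1, h_right=0, diff=1 [OK], height=1
  node 30: h_left=1, h_right=-1, diff=2 [FAIL (|1--1|=2 > 1)], height=2
  node 34: h_left=2, h_right=-1, diff=3 [FAIL (|2--1|=3 > 1)], height=3
  node 43: h_left=-1, h_right=-1, diff=0 [OK], height=0
  node 40: h_left=-1, h_right=0, diff=1 [OK], height=1
  node 46: h_left=1, h_right=-1, diff=2 [FAIL (|1--1|=2 > 1)], height=2
  node 37: h_left=3, h_right=2, diff=1 [OK], height=4
  node 9: h_left=0, h_right=4, diff=4 [FAIL (|0-4|=4 > 1)], height=5
  node 3: h_left=-1, h_right=5, diff=6 [FAIL (|-1-5|=6 > 1)], height=6
  node 2: h_left=-1, h_right=6, diff=7 [FAIL (|-1-6|=7 > 1)], height=7
Node 30 violates the condition: |1 - -1| = 2 > 1.
Result: Not balanced


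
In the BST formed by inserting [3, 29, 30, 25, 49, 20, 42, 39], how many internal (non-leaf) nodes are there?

Tree built from: [3, 29, 30, 25, 49, 20, 42, 39]
Tree (level-order array): [3, None, 29, 25, 30, 20, None, None, 49, None, None, 42, None, 39]
Rule: An internal node has at least one child.
Per-node child counts:
  node 3: 1 child(ren)
  node 29: 2 child(ren)
  node 25: 1 child(ren)
  node 20: 0 child(ren)
  node 30: 1 child(ren)
  node 49: 1 child(ren)
  node 42: 1 child(ren)
  node 39: 0 child(ren)
Matching nodes: [3, 29, 25, 30, 49, 42]
Count of internal (non-leaf) nodes: 6


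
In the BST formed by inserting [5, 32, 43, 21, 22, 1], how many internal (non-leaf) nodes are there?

Tree built from: [5, 32, 43, 21, 22, 1]
Tree (level-order array): [5, 1, 32, None, None, 21, 43, None, 22]
Rule: An internal node has at least one child.
Per-node child counts:
  node 5: 2 child(ren)
  node 1: 0 child(ren)
  node 32: 2 child(ren)
  node 21: 1 child(ren)
  node 22: 0 child(ren)
  node 43: 0 child(ren)
Matching nodes: [5, 32, 21]
Count of internal (non-leaf) nodes: 3


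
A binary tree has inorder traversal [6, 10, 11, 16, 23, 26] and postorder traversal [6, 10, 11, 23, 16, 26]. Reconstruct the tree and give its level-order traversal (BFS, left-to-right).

Inorder:   [6, 10, 11, 16, 23, 26]
Postorder: [6, 10, 11, 23, 16, 26]
Algorithm: postorder visits root last, so walk postorder right-to-left;
each value is the root of the current inorder slice — split it at that
value, recurse on the right subtree first, then the left.
Recursive splits:
  root=26; inorder splits into left=[6, 10, 11, 16, 23], right=[]
  root=16; inorder splits into left=[6, 10, 11], right=[23]
  root=23; inorder splits into left=[], right=[]
  root=11; inorder splits into left=[6, 10], right=[]
  root=10; inorder splits into left=[6], right=[]
  root=6; inorder splits into left=[], right=[]
Reconstructed level-order: [26, 16, 11, 23, 10, 6]


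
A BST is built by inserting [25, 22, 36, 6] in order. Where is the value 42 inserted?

Starting tree (level order): [25, 22, 36, 6]
Insertion path: 25 -> 36
Result: insert 42 as right child of 36
Final tree (level order): [25, 22, 36, 6, None, None, 42]


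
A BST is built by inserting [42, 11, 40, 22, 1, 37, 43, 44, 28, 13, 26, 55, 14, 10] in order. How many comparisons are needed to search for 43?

Search path for 43: 42 -> 43
Found: True
Comparisons: 2


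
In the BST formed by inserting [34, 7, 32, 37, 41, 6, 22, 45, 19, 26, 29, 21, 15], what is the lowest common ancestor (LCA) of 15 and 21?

Tree insertion order: [34, 7, 32, 37, 41, 6, 22, 45, 19, 26, 29, 21, 15]
Tree (level-order array): [34, 7, 37, 6, 32, None, 41, None, None, 22, None, None, 45, 19, 26, None, None, 15, 21, None, 29]
In a BST, the LCA of p=15, q=21 is the first node v on the
root-to-leaf path with p <= v <= q (go left if both < v, right if both > v).
Walk from root:
  at 34: both 15 and 21 < 34, go left
  at 7: both 15 and 21 > 7, go right
  at 32: both 15 and 21 < 32, go left
  at 22: both 15 and 21 < 22, go left
  at 19: 15 <= 19 <= 21, this is the LCA
LCA = 19


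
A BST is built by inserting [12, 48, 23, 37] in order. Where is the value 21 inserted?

Starting tree (level order): [12, None, 48, 23, None, None, 37]
Insertion path: 12 -> 48 -> 23
Result: insert 21 as left child of 23
Final tree (level order): [12, None, 48, 23, None, 21, 37]


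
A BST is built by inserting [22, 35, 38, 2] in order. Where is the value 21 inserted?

Starting tree (level order): [22, 2, 35, None, None, None, 38]
Insertion path: 22 -> 2
Result: insert 21 as right child of 2
Final tree (level order): [22, 2, 35, None, 21, None, 38]


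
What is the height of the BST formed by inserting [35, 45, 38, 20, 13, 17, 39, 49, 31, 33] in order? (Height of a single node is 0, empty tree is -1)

Insertion order: [35, 45, 38, 20, 13, 17, 39, 49, 31, 33]
Tree (level-order array): [35, 20, 45, 13, 31, 38, 49, None, 17, None, 33, None, 39]
Compute height bottom-up (empty subtree = -1):
  height(17) = 1 + max(-1, -1) = 0
  height(13) = 1 + max(-1, 0) = 1
  height(33) = 1 + max(-1, -1) = 0
  height(31) = 1 + max(-1, 0) = 1
  height(20) = 1 + max(1, 1) = 2
  height(39) = 1 + max(-1, -1) = 0
  height(38) = 1 + max(-1, 0) = 1
  height(49) = 1 + max(-1, -1) = 0
  height(45) = 1 + max(1, 0) = 2
  height(35) = 1 + max(2, 2) = 3
Height = 3


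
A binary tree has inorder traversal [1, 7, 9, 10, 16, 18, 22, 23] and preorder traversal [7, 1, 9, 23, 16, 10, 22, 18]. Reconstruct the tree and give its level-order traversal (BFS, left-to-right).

Inorder:  [1, 7, 9, 10, 16, 18, 22, 23]
Preorder: [7, 1, 9, 23, 16, 10, 22, 18]
Algorithm: preorder visits root first, so consume preorder in order;
for each root, split the current inorder slice at that value into
left-subtree inorder and right-subtree inorder, then recurse.
Recursive splits:
  root=7; inorder splits into left=[1], right=[9, 10, 16, 18, 22, 23]
  root=1; inorder splits into left=[], right=[]
  root=9; inorder splits into left=[], right=[10, 16, 18, 22, 23]
  root=23; inorder splits into left=[10, 16, 18, 22], right=[]
  root=16; inorder splits into left=[10], right=[18, 22]
  root=10; inorder splits into left=[], right=[]
  root=22; inorder splits into left=[18], right=[]
  root=18; inorder splits into left=[], right=[]
Reconstructed level-order: [7, 1, 9, 23, 16, 10, 22, 18]


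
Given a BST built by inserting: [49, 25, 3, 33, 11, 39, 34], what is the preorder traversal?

Tree insertion order: [49, 25, 3, 33, 11, 39, 34]
Tree (level-order array): [49, 25, None, 3, 33, None, 11, None, 39, None, None, 34]
Preorder traversal: [49, 25, 3, 11, 33, 39, 34]


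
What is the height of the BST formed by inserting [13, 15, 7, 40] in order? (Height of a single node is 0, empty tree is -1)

Insertion order: [13, 15, 7, 40]
Tree (level-order array): [13, 7, 15, None, None, None, 40]
Compute height bottom-up (empty subtree = -1):
  height(7) = 1 + max(-1, -1) = 0
  height(40) = 1 + max(-1, -1) = 0
  height(15) = 1 + max(-1, 0) = 1
  height(13) = 1 + max(0, 1) = 2
Height = 2


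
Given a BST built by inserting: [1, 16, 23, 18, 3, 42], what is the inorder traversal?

Tree insertion order: [1, 16, 23, 18, 3, 42]
Tree (level-order array): [1, None, 16, 3, 23, None, None, 18, 42]
Inorder traversal: [1, 3, 16, 18, 23, 42]


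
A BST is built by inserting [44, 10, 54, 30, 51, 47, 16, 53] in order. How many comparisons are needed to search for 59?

Search path for 59: 44 -> 54
Found: False
Comparisons: 2


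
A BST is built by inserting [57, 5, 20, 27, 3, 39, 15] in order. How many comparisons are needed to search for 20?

Search path for 20: 57 -> 5 -> 20
Found: True
Comparisons: 3


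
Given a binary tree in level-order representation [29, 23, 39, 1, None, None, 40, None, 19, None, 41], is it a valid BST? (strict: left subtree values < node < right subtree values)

Level-order array: [29, 23, 39, 1, None, None, 40, None, 19, None, 41]
Validate using subtree bounds (lo, hi): at each node, require lo < value < hi,
then recurse left with hi=value and right with lo=value.
Preorder trace (stopping at first violation):
  at node 29 with bounds (-inf, +inf): OK
  at node 23 with bounds (-inf, 29): OK
  at node 1 with bounds (-inf, 23): OK
  at node 19 with bounds (1, 23): OK
  at node 39 with bounds (29, +inf): OK
  at node 40 with bounds (39, +inf): OK
  at node 41 with bounds (40, +inf): OK
No violation found at any node.
Result: Valid BST


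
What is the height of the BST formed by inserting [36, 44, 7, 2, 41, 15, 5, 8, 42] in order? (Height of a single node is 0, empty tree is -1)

Insertion order: [36, 44, 7, 2, 41, 15, 5, 8, 42]
Tree (level-order array): [36, 7, 44, 2, 15, 41, None, None, 5, 8, None, None, 42]
Compute height bottom-up (empty subtree = -1):
  height(5) = 1 + max(-1, -1) = 0
  height(2) = 1 + max(-1, 0) = 1
  height(8) = 1 + max(-1, -1) = 0
  height(15) = 1 + max(0, -1) = 1
  height(7) = 1 + max(1, 1) = 2
  height(42) = 1 + max(-1, -1) = 0
  height(41) = 1 + max(-1, 0) = 1
  height(44) = 1 + max(1, -1) = 2
  height(36) = 1 + max(2, 2) = 3
Height = 3


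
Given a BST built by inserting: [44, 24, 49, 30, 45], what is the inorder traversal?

Tree insertion order: [44, 24, 49, 30, 45]
Tree (level-order array): [44, 24, 49, None, 30, 45]
Inorder traversal: [24, 30, 44, 45, 49]


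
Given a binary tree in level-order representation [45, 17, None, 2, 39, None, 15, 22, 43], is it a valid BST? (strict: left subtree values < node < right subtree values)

Level-order array: [45, 17, None, 2, 39, None, 15, 22, 43]
Validate using subtree bounds (lo, hi): at each node, require lo < value < hi,
then recurse left with hi=value and right with lo=value.
Preorder trace (stopping at first violation):
  at node 45 with bounds (-inf, +inf): OK
  at node 17 with bounds (-inf, 45): OK
  at node 2 with bounds (-inf, 17): OK
  at node 15 with bounds (2, 17): OK
  at node 39 with bounds (17, 45): OK
  at node 22 with bounds (17, 39): OK
  at node 43 with bounds (39, 45): OK
No violation found at any node.
Result: Valid BST


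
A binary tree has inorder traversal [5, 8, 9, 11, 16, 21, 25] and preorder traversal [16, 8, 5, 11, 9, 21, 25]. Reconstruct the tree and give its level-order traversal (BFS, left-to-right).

Inorder:  [5, 8, 9, 11, 16, 21, 25]
Preorder: [16, 8, 5, 11, 9, 21, 25]
Algorithm: preorder visits root first, so consume preorder in order;
for each root, split the current inorder slice at that value into
left-subtree inorder and right-subtree inorder, then recurse.
Recursive splits:
  root=16; inorder splits into left=[5, 8, 9, 11], right=[21, 25]
  root=8; inorder splits into left=[5], right=[9, 11]
  root=5; inorder splits into left=[], right=[]
  root=11; inorder splits into left=[9], right=[]
  root=9; inorder splits into left=[], right=[]
  root=21; inorder splits into left=[], right=[25]
  root=25; inorder splits into left=[], right=[]
Reconstructed level-order: [16, 8, 21, 5, 11, 25, 9]


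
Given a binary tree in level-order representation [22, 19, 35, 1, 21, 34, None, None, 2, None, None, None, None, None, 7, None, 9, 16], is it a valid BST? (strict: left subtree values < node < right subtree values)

Level-order array: [22, 19, 35, 1, 21, 34, None, None, 2, None, None, None, None, None, 7, None, 9, 16]
Validate using subtree bounds (lo, hi): at each node, require lo < value < hi,
then recurse left with hi=value and right with lo=value.
Preorder trace (stopping at first violation):
  at node 22 with bounds (-inf, +inf): OK
  at node 19 with bounds (-inf, 22): OK
  at node 1 with bounds (-inf, 19): OK
  at node 2 with bounds (1, 19): OK
  at node 7 with bounds (2, 19): OK
  at node 9 with bounds (7, 19): OK
  at node 16 with bounds (7, 9): VIOLATION
Node 16 violates its bound: not (7 < 16 < 9).
Result: Not a valid BST


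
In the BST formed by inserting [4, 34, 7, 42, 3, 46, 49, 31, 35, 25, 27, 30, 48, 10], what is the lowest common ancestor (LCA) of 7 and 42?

Tree insertion order: [4, 34, 7, 42, 3, 46, 49, 31, 35, 25, 27, 30, 48, 10]
Tree (level-order array): [4, 3, 34, None, None, 7, 42, None, 31, 35, 46, 25, None, None, None, None, 49, 10, 27, 48, None, None, None, None, 30]
In a BST, the LCA of p=7, q=42 is the first node v on the
root-to-leaf path with p <= v <= q (go left if both < v, right if both > v).
Walk from root:
  at 4: both 7 and 42 > 4, go right
  at 34: 7 <= 34 <= 42, this is the LCA
LCA = 34


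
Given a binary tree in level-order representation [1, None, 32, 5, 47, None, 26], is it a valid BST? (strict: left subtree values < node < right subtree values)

Level-order array: [1, None, 32, 5, 47, None, 26]
Validate using subtree bounds (lo, hi): at each node, require lo < value < hi,
then recurse left with hi=value and right with lo=value.
Preorder trace (stopping at first violation):
  at node 1 with bounds (-inf, +inf): OK
  at node 32 with bounds (1, +inf): OK
  at node 5 with bounds (1, 32): OK
  at node 26 with bounds (5, 32): OK
  at node 47 with bounds (32, +inf): OK
No violation found at any node.
Result: Valid BST


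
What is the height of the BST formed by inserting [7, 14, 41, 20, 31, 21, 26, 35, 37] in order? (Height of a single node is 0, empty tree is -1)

Insertion order: [7, 14, 41, 20, 31, 21, 26, 35, 37]
Tree (level-order array): [7, None, 14, None, 41, 20, None, None, 31, 21, 35, None, 26, None, 37]
Compute height bottom-up (empty subtree = -1):
  height(26) = 1 + max(-1, -1) = 0
  height(21) = 1 + max(-1, 0) = 1
  height(37) = 1 + max(-1, -1) = 0
  height(35) = 1 + max(-1, 0) = 1
  height(31) = 1 + max(1, 1) = 2
  height(20) = 1 + max(-1, 2) = 3
  height(41) = 1 + max(3, -1) = 4
  height(14) = 1 + max(-1, 4) = 5
  height(7) = 1 + max(-1, 5) = 6
Height = 6


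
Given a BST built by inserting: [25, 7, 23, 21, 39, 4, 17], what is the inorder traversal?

Tree insertion order: [25, 7, 23, 21, 39, 4, 17]
Tree (level-order array): [25, 7, 39, 4, 23, None, None, None, None, 21, None, 17]
Inorder traversal: [4, 7, 17, 21, 23, 25, 39]


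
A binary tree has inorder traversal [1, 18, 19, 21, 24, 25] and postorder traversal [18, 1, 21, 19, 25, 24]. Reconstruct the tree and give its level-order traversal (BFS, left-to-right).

Inorder:   [1, 18, 19, 21, 24, 25]
Postorder: [18, 1, 21, 19, 25, 24]
Algorithm: postorder visits root last, so walk postorder right-to-left;
each value is the root of the current inorder slice — split it at that
value, recurse on the right subtree first, then the left.
Recursive splits:
  root=24; inorder splits into left=[1, 18, 19, 21], right=[25]
  root=25; inorder splits into left=[], right=[]
  root=19; inorder splits into left=[1, 18], right=[21]
  root=21; inorder splits into left=[], right=[]
  root=1; inorder splits into left=[], right=[18]
  root=18; inorder splits into left=[], right=[]
Reconstructed level-order: [24, 19, 25, 1, 21, 18]


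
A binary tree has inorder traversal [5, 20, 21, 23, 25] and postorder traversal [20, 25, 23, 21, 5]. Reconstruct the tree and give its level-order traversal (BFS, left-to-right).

Inorder:   [5, 20, 21, 23, 25]
Postorder: [20, 25, 23, 21, 5]
Algorithm: postorder visits root last, so walk postorder right-to-left;
each value is the root of the current inorder slice — split it at that
value, recurse on the right subtree first, then the left.
Recursive splits:
  root=5; inorder splits into left=[], right=[20, 21, 23, 25]
  root=21; inorder splits into left=[20], right=[23, 25]
  root=23; inorder splits into left=[], right=[25]
  root=25; inorder splits into left=[], right=[]
  root=20; inorder splits into left=[], right=[]
Reconstructed level-order: [5, 21, 20, 23, 25]


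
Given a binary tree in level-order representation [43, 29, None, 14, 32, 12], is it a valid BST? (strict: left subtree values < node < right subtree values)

Level-order array: [43, 29, None, 14, 32, 12]
Validate using subtree bounds (lo, hi): at each node, require lo < value < hi,
then recurse left with hi=value and right with lo=value.
Preorder trace (stopping at first violation):
  at node 43 with bounds (-inf, +inf): OK
  at node 29 with bounds (-inf, 43): OK
  at node 14 with bounds (-inf, 29): OK
  at node 12 with bounds (-inf, 14): OK
  at node 32 with bounds (29, 43): OK
No violation found at any node.
Result: Valid BST


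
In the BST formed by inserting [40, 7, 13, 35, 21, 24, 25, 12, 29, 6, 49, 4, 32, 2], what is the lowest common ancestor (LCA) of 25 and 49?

Tree insertion order: [40, 7, 13, 35, 21, 24, 25, 12, 29, 6, 49, 4, 32, 2]
Tree (level-order array): [40, 7, 49, 6, 13, None, None, 4, None, 12, 35, 2, None, None, None, 21, None, None, None, None, 24, None, 25, None, 29, None, 32]
In a BST, the LCA of p=25, q=49 is the first node v on the
root-to-leaf path with p <= v <= q (go left if both < v, right if both > v).
Walk from root:
  at 40: 25 <= 40 <= 49, this is the LCA
LCA = 40


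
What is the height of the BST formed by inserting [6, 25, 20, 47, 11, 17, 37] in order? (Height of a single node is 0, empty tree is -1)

Insertion order: [6, 25, 20, 47, 11, 17, 37]
Tree (level-order array): [6, None, 25, 20, 47, 11, None, 37, None, None, 17]
Compute height bottom-up (empty subtree = -1):
  height(17) = 1 + max(-1, -1) = 0
  height(11) = 1 + max(-1, 0) = 1
  height(20) = 1 + max(1, -1) = 2
  height(37) = 1 + max(-1, -1) = 0
  height(47) = 1 + max(0, -1) = 1
  height(25) = 1 + max(2, 1) = 3
  height(6) = 1 + max(-1, 3) = 4
Height = 4


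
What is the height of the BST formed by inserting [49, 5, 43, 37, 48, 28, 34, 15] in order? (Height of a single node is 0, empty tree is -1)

Insertion order: [49, 5, 43, 37, 48, 28, 34, 15]
Tree (level-order array): [49, 5, None, None, 43, 37, 48, 28, None, None, None, 15, 34]
Compute height bottom-up (empty subtree = -1):
  height(15) = 1 + max(-1, -1) = 0
  height(34) = 1 + max(-1, -1) = 0
  height(28) = 1 + max(0, 0) = 1
  height(37) = 1 + max(1, -1) = 2
  height(48) = 1 + max(-1, -1) = 0
  height(43) = 1 + max(2, 0) = 3
  height(5) = 1 + max(-1, 3) = 4
  height(49) = 1 + max(4, -1) = 5
Height = 5


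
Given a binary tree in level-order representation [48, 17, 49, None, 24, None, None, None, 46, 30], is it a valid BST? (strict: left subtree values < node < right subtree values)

Level-order array: [48, 17, 49, None, 24, None, None, None, 46, 30]
Validate using subtree bounds (lo, hi): at each node, require lo < value < hi,
then recurse left with hi=value and right with lo=value.
Preorder trace (stopping at first violation):
  at node 48 with bounds (-inf, +inf): OK
  at node 17 with bounds (-inf, 48): OK
  at node 24 with bounds (17, 48): OK
  at node 46 with bounds (24, 48): OK
  at node 30 with bounds (24, 46): OK
  at node 49 with bounds (48, +inf): OK
No violation found at any node.
Result: Valid BST


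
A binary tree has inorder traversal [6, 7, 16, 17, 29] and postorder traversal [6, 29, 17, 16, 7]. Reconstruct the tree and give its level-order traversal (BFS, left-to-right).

Inorder:   [6, 7, 16, 17, 29]
Postorder: [6, 29, 17, 16, 7]
Algorithm: postorder visits root last, so walk postorder right-to-left;
each value is the root of the current inorder slice — split it at that
value, recurse on the right subtree first, then the left.
Recursive splits:
  root=7; inorder splits into left=[6], right=[16, 17, 29]
  root=16; inorder splits into left=[], right=[17, 29]
  root=17; inorder splits into left=[], right=[29]
  root=29; inorder splits into left=[], right=[]
  root=6; inorder splits into left=[], right=[]
Reconstructed level-order: [7, 6, 16, 17, 29]


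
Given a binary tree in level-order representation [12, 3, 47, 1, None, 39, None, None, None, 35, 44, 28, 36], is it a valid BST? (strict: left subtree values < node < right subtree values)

Level-order array: [12, 3, 47, 1, None, 39, None, None, None, 35, 44, 28, 36]
Validate using subtree bounds (lo, hi): at each node, require lo < value < hi,
then recurse left with hi=value and right with lo=value.
Preorder trace (stopping at first violation):
  at node 12 with bounds (-inf, +inf): OK
  at node 3 with bounds (-inf, 12): OK
  at node 1 with bounds (-inf, 3): OK
  at node 47 with bounds (12, +inf): OK
  at node 39 with bounds (12, 47): OK
  at node 35 with bounds (12, 39): OK
  at node 28 with bounds (12, 35): OK
  at node 36 with bounds (35, 39): OK
  at node 44 with bounds (39, 47): OK
No violation found at any node.
Result: Valid BST


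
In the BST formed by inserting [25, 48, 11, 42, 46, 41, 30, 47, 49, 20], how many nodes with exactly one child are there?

Tree built from: [25, 48, 11, 42, 46, 41, 30, 47, 49, 20]
Tree (level-order array): [25, 11, 48, None, 20, 42, 49, None, None, 41, 46, None, None, 30, None, None, 47]
Rule: These are nodes with exactly 1 non-null child.
Per-node child counts:
  node 25: 2 child(ren)
  node 11: 1 child(ren)
  node 20: 0 child(ren)
  node 48: 2 child(ren)
  node 42: 2 child(ren)
  node 41: 1 child(ren)
  node 30: 0 child(ren)
  node 46: 1 child(ren)
  node 47: 0 child(ren)
  node 49: 0 child(ren)
Matching nodes: [11, 41, 46]
Count of nodes with exactly one child: 3


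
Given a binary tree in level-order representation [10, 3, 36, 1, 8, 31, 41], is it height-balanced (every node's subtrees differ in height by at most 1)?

Tree (level-order array): [10, 3, 36, 1, 8, 31, 41]
Definition: a tree is height-balanced if, at every node, |h(left) - h(right)| <= 1 (empty subtree has height -1).
Bottom-up per-node check:
  node 1: h_left=-1, h_right=-1, diff=0 [OK], height=0
  node 8: h_left=-1, h_right=-1, diff=0 [OK], height=0
  node 3: h_left=0, h_right=0, diff=0 [OK], height=1
  node 31: h_left=-1, h_right=-1, diff=0 [OK], height=0
  node 41: h_left=-1, h_right=-1, diff=0 [OK], height=0
  node 36: h_left=0, h_right=0, diff=0 [OK], height=1
  node 10: h_left=1, h_right=1, diff=0 [OK], height=2
All nodes satisfy the balance condition.
Result: Balanced
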